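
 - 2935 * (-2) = 5870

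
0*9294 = 0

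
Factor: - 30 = - 2^1*3^1*5^1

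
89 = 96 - 7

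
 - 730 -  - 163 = - 567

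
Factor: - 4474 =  - 2^1*2237^1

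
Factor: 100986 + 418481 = 519467 = 13^1*31^1*1289^1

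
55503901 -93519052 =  - 38015151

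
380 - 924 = -544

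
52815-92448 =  - 39633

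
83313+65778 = 149091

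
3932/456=8+71/114 = 8.62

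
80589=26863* 3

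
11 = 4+7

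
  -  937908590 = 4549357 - 942457947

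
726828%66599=60838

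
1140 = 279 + 861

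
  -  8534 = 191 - 8725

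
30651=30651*1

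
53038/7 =7576 + 6/7 = 7576.86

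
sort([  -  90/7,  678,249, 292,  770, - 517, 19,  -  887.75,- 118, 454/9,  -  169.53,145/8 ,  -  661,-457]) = [ - 887.75,  -  661, - 517, - 457,- 169.53,-118,-90/7, 145/8, 19,454/9, 249,  292,678  ,  770] 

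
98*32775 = 3211950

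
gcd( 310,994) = 2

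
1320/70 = 132/7 = 18.86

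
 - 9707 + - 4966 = - 14673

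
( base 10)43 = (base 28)1f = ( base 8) 53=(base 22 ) 1l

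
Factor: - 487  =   - 487^1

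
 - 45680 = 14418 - 60098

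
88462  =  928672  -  840210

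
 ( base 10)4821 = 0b1001011010101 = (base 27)6GF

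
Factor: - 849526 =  - 2^1*29^1*97^1*151^1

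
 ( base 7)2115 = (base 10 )747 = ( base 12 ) 523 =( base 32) NB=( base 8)1353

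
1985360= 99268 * 20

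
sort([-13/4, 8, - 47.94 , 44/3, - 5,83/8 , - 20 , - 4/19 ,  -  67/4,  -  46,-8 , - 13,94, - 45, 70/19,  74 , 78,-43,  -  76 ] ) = [-76,-47.94, - 46 , - 45,-43, - 20,-67/4, - 13, - 8, - 5,-13/4,-4/19, 70/19,8,83/8 , 44/3,74, 78,94]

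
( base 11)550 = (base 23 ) 15g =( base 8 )1224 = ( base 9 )813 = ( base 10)660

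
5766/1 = 5766 = 5766.00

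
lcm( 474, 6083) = 36498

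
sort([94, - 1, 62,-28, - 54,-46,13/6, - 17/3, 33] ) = [ - 54, -46, - 28, - 17/3,-1, 13/6,33, 62 , 94] 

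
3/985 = 3/985=0.00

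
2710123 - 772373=1937750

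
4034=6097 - 2063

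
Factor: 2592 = 2^5*3^4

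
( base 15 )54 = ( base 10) 79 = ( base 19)43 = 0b1001111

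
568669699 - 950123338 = -381453639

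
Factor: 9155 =5^1 *1831^1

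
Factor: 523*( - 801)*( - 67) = 28067841  =  3^2*67^1*89^1*523^1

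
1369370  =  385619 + 983751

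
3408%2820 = 588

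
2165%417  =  80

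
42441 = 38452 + 3989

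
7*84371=590597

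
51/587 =51/587 = 0.09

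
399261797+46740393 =446002190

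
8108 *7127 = 57785716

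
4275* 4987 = 21319425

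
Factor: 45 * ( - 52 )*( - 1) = 2^2*3^2 * 5^1*13^1 = 2340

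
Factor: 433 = 433^1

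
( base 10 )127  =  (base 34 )3P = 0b1111111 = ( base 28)4F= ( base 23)5c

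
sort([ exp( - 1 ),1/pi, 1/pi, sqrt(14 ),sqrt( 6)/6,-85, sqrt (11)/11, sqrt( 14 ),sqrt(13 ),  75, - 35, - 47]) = [ - 85, - 47, - 35, sqrt(11 ) /11, 1/pi , 1/pi,exp(-1), sqrt(6) /6 , sqrt(13 ),sqrt( 14), sqrt( 14),75]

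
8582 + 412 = 8994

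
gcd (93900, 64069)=1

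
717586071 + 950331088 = 1667917159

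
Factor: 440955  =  3^2 *5^1 * 41^1 * 239^1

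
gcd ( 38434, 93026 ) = 2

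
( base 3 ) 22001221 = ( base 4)1123330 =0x16FC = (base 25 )9A9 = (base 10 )5884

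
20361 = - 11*( - 1851)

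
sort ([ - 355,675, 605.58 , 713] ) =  [ - 355, 605.58,675, 713]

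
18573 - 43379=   -  24806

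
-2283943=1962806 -4246749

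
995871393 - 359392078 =636479315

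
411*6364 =2615604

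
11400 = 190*60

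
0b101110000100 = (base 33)2NB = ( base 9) 4035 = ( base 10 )2948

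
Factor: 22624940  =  2^2*5^1*13^1*173^1*503^1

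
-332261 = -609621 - - 277360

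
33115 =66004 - 32889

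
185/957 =185/957= 0.19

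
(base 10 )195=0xc3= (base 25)7k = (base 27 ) 76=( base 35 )5K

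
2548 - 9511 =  - 6963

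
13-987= - 974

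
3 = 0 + 3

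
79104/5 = 15820 + 4/5= 15820.80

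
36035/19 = 1896 + 11/19 = 1896.58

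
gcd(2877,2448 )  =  3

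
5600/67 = 5600/67 = 83.58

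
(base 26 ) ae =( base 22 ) CA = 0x112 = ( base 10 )274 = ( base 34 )82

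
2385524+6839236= 9224760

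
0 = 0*773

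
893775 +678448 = 1572223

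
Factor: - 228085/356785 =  - 319/499 = - 11^1*29^1*499^( - 1)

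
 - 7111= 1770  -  8881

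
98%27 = 17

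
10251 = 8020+2231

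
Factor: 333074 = 2^1*7^1*37^1*643^1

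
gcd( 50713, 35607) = 1079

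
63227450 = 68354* 925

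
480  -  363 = 117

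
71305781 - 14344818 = 56960963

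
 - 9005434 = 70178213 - 79183647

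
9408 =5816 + 3592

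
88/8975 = 88/8975 = 0.01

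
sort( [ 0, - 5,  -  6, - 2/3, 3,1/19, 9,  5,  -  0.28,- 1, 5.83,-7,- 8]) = [ -8,-7,- 6,-5, - 1, - 2/3,-0.28, 0,1/19, 3 , 5, 5.83,  9 ]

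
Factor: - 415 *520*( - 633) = 2^3*3^1*5^2 * 13^1*83^1*211^1 = 136601400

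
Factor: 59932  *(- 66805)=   -  2^2*5^1*31^1*431^1*14983^1 = -4003757260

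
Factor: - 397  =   - 397^1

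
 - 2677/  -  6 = 446 + 1/6 = 446.17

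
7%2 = 1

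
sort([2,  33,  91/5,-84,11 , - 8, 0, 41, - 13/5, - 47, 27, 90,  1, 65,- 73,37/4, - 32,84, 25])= [ - 84, - 73,- 47, - 32, - 8, - 13/5, 0,1, 2,  37/4, 11,91/5 , 25,27,33,41, 65,  84, 90]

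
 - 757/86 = -757/86 = - 8.80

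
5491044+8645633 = 14136677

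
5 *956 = 4780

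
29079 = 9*3231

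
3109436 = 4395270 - 1285834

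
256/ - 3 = - 256/3=- 85.33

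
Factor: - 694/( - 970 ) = 347/485 =5^(- 1)*97^( - 1 )*  347^1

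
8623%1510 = 1073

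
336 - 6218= - 5882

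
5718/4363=5718/4363 = 1.31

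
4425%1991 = 443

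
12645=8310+4335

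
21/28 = 3/4  =  0.75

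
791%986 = 791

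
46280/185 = 9256/37 = 250.16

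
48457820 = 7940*6103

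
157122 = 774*203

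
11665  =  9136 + 2529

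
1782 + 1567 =3349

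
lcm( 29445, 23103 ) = 1501695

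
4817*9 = 43353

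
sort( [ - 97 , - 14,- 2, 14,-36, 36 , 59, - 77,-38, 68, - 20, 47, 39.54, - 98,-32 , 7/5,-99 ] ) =[ -99, - 98,-97,-77, - 38,- 36, - 32,-20, - 14, - 2, 7/5,14, 36,39.54, 47 , 59,68 ] 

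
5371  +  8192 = 13563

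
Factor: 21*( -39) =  - 3^2  *7^1*13^1  =  - 819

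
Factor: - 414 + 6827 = 11^2*53^1 = 6413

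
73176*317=23196792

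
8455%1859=1019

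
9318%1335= 1308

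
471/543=157/181 = 0.87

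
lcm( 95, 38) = 190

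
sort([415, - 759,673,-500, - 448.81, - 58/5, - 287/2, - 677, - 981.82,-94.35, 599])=[ - 981.82,-759,- 677,- 500, -448.81, - 287/2 , - 94.35, - 58/5,415,599,  673] 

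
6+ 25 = 31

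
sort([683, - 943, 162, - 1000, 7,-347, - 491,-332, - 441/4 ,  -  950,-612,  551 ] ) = [ - 1000 , - 950, - 943,  -  612,-491,-347,  -  332 , - 441/4, 7, 162, 551, 683 ] 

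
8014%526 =124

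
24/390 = 4/65 =0.06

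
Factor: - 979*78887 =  - 11^1*89^1*78887^1 =- 77230373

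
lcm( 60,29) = 1740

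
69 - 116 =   -  47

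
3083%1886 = 1197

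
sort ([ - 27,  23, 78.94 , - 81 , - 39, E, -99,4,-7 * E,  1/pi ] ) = [-99,-81,- 39, - 27, - 7* E, 1/pi,E, 4,23, 78.94]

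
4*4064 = 16256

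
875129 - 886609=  - 11480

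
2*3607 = 7214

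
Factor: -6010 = - 2^1*5^1*601^1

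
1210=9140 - 7930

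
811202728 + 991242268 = 1802444996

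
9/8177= 9/8177=0.00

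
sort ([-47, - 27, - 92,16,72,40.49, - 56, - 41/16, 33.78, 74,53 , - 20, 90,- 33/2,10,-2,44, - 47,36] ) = [ - 92,-56,- 47, - 47, - 27,-20,-33/2,  -  41/16 , - 2, 10  ,  16 , 33.78,36,40.49,  44 , 53,  72,  74, 90 ] 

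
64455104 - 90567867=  - 26112763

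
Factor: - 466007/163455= -3^ ( - 1) *5^ ( - 1 )*17^( -1) * 727^1 = -  727/255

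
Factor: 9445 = 5^1*1889^1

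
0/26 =0   =  0.00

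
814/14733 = 814/14733 = 0.06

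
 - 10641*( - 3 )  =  31923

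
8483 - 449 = 8034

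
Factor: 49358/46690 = 37/35=5^ (-1)*7^(-1)*37^1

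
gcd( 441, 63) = 63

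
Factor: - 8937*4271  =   - 38169927= - 3^3  *  331^1*4271^1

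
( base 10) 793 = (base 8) 1431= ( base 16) 319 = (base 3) 1002101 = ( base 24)191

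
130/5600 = 13/560 = 0.02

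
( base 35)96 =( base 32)A1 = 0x141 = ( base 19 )gh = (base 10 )321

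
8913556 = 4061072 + 4852484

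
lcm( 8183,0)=0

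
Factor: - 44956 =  - 2^2*11239^1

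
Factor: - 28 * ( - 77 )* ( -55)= -118580 = -2^2 * 5^1*7^2*11^2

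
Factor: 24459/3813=41^( - 1 )*263^1= 263/41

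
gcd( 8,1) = 1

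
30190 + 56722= 86912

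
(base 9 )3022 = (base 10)2207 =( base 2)100010011111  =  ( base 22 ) 4c7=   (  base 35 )1S2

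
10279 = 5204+5075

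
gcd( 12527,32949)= 1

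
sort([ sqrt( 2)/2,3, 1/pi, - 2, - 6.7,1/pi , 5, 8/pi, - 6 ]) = [ - 6.7, -6, - 2,1/pi,1/pi,sqrt(2)/2,8/pi  ,  3,5] 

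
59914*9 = 539226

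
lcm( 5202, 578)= 5202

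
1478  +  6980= 8458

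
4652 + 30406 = 35058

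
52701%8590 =1161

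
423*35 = 14805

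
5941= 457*13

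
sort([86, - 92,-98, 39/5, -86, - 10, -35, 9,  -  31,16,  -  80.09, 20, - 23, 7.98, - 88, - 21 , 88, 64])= [ - 98,-92, - 88, - 86, - 80.09, - 35, - 31, - 23, - 21, - 10,39/5, 7.98,9,16,20,64, 86, 88]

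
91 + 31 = 122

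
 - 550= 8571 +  - 9121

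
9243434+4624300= 13867734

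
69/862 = 69/862 = 0.08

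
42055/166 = 42055/166 = 253.34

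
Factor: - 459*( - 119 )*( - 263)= -14365323  =  - 3^3 * 7^1*17^2*263^1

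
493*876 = 431868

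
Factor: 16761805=5^1*3352361^1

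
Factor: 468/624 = 2^( - 2 )*3^1 = 3/4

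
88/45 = 1+43/45 = 1.96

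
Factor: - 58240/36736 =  - 65/41=   - 5^1 * 13^1*41^ (-1 ) 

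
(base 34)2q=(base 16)5e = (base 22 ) 46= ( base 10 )94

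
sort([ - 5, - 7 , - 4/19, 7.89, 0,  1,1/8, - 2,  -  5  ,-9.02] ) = [-9.02, - 7 , - 5,-5,  -  2, - 4/19,0,1/8,1,7.89 ]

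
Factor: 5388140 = 2^2*5^1*67^1  *4021^1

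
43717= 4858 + 38859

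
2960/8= 370 = 370.00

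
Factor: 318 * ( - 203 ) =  - 64554 =-2^1*3^1*7^1 * 29^1 *53^1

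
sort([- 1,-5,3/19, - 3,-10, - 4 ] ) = [ - 10, - 5, - 4,  -  3,  -  1, 3/19]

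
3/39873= 1/13291 = 0.00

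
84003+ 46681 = 130684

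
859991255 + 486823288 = 1346814543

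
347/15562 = 347/15562=0.02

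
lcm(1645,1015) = 47705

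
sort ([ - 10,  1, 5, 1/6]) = [  -  10,1/6,1,5 ] 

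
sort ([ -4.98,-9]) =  [  -  9, - 4.98 ]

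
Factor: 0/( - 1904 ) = 0 = 0^1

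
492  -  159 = 333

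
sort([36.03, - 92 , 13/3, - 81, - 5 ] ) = [ - 92,-81,-5 , 13/3 , 36.03 ]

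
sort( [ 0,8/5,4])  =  [0,8/5 , 4]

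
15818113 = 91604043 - 75785930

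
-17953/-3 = 17953/3  =  5984.33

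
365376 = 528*692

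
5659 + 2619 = 8278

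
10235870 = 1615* 6338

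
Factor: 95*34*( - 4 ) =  - 2^3*5^1 * 17^1*19^1 = - 12920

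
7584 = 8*948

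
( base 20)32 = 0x3E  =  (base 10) 62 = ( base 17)3B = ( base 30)22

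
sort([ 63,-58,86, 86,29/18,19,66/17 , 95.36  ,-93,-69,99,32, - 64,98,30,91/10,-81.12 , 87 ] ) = [-93,  -  81.12 , - 69, - 64,-58,29/18,66/17,91/10, 19,30,32,63,  86 , 86,87,95.36,98, 99]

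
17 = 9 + 8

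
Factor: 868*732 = 2^4 * 3^1*7^1*31^1*61^1 = 635376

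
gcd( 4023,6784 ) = 1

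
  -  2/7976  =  -1 + 3987/3988=-0.00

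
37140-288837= - 251697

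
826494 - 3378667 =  - 2552173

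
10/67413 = 10/67413 = 0.00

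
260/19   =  260/19=13.68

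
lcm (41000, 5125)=41000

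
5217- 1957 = 3260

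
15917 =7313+8604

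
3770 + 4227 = 7997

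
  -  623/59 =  - 623/59 = - 10.56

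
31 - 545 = -514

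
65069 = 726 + 64343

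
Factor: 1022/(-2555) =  - 2/5  =  - 2^1 * 5^(-1 ) 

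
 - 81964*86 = -7048904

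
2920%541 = 215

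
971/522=1 + 449/522 = 1.86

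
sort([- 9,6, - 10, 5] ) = [  -  10, - 9,5, 6] 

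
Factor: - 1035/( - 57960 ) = 1/56= 2^( - 3)*7^( - 1 )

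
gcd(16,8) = 8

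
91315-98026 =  - 6711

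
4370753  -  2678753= 1692000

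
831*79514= 66076134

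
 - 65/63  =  - 2 + 61/63= -1.03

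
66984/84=5582/7 = 797.43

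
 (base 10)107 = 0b1101011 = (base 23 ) 4F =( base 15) 72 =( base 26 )43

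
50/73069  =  50/73069 = 0.00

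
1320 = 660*2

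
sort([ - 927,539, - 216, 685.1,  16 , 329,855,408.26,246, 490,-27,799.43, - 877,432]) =[ - 927, - 877,-216, - 27,16,  246,329 , 408.26, 432 , 490,539,685.1,799.43,855] 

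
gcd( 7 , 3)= 1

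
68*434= 29512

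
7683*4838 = 37170354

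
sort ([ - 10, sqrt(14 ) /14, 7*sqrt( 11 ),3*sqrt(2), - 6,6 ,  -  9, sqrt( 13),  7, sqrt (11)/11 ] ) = [ - 10, - 9, - 6, sqrt( 14) /14, sqrt( 11)/11,sqrt(13), 3*sqrt( 2), 6,7, 7*sqrt( 11) ] 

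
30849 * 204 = 6293196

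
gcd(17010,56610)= 90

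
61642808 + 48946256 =110589064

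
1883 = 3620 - 1737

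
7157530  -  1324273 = 5833257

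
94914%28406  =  9696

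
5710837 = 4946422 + 764415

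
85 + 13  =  98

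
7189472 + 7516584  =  14706056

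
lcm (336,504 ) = 1008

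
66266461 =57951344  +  8315117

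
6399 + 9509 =15908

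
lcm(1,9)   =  9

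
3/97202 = 3/97202 = 0.00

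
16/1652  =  4/413 = 0.01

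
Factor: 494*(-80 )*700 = - 27664000 = - 2^7*5^3 * 7^1*13^1*19^1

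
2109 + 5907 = 8016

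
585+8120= 8705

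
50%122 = 50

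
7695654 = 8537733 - 842079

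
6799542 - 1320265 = 5479277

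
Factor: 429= 3^1*11^1 * 13^1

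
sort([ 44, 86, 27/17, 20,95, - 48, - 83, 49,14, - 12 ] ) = [ - 83, - 48, - 12, 27/17, 14,20, 44 , 49, 86, 95 ] 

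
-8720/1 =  - 8720= - 8720.00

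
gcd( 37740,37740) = 37740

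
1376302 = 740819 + 635483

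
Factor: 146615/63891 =3^( - 2 )*5^1*7^1 * 31^( - 1 )*59^1 *71^1*229^( - 1)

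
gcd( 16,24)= 8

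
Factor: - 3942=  - 2^1*3^3*73^1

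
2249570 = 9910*227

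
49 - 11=38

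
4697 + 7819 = 12516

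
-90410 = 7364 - 97774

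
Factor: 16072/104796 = 2^1 * 3^( - 2 )*7^2*71^( - 1) = 98/639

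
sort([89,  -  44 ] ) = [  -  44,89 ]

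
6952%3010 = 932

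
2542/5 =2542/5=508.40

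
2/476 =1/238 = 0.00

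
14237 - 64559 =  - 50322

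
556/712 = 139/178 = 0.78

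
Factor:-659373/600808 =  - 957/872 = - 2^( - 3)*3^1*11^1 * 29^1*109^(- 1) 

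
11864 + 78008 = 89872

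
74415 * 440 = 32742600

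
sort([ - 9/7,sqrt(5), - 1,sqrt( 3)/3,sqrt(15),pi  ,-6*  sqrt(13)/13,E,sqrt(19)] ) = [ - 6 * sqrt(13)/13, - 9/7,  -  1 , sqrt( 3 )/3,sqrt( 5 ),E,pi,sqrt(15),sqrt(19 )] 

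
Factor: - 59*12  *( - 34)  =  2^3 * 3^1*17^1*59^1 =24072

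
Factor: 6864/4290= 8/5= 2^3*5^(-1 ) 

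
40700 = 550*74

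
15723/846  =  18  +  55/94= 18.59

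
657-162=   495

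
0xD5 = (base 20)AD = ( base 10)213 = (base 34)69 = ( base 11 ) 184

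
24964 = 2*12482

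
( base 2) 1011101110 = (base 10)750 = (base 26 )12M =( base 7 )2121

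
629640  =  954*660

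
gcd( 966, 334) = 2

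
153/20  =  153/20 =7.65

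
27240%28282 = 27240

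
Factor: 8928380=2^2*5^1 * 53^1*8423^1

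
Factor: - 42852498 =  -2^1*3^1 * 13^1*549391^1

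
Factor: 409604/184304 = 102401/46076 = 2^( - 2) * 13^1 * 7877^1 * 11519^( - 1)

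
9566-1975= 7591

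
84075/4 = 84075/4 = 21018.75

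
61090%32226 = 28864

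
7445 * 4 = 29780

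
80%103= 80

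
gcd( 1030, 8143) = 1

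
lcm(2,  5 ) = 10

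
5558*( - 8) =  - 44464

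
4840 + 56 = 4896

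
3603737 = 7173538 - 3569801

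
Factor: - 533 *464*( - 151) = 2^4*13^1*29^1*41^1*151^1= 37344112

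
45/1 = 45 = 45.00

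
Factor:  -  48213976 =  - 2^3*6026747^1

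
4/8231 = 4/8231 = 0.00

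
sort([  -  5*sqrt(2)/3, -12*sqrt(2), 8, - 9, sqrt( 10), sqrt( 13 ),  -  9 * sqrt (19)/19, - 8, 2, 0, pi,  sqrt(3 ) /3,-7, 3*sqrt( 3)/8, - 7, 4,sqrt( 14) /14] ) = [ - 12 *sqrt ( 2), - 9, - 8, - 7, - 7,-5*sqrt( 2)/3, - 9*sqrt( 19 )/19, 0, sqrt( 14)/14,sqrt (3)/3, 3*sqrt(3)/8,2,pi,sqrt( 10) , sqrt (13 ), 4,8] 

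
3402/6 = 567 = 567.00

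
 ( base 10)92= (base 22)44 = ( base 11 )84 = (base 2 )1011100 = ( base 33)2q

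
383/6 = 63  +  5/6 = 63.83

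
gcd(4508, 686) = 98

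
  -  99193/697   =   - 143 + 478/697 = - 142.31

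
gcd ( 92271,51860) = 1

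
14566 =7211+7355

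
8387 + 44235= 52622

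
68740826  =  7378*9317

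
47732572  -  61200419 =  - 13467847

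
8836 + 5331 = 14167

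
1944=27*72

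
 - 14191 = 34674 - 48865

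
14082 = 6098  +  7984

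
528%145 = 93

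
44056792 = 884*49838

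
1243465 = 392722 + 850743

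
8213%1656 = 1589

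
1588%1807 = 1588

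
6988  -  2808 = 4180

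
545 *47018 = 25624810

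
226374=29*7806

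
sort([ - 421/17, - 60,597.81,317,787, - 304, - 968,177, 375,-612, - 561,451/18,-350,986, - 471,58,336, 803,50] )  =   [-968,-612, - 561,-471, - 350,-304 , - 60, - 421/17,451/18,  50, 58, 177,  317,336,375,597.81,787 , 803, 986]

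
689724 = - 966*(-714) 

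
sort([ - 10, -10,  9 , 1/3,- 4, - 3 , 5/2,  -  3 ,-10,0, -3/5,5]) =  [  -  10,  -  10 ,-10, - 4, -3,  -  3, - 3/5, 0, 1/3, 5/2, 5, 9]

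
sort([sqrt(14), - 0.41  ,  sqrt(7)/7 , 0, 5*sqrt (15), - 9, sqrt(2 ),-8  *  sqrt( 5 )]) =[-8*sqrt( 5 ),  -  9,-0.41 , 0 , sqrt(7)/7, sqrt( 2), sqrt (14), 5*sqrt ( 15)]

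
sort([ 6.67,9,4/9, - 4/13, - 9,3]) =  [ - 9, - 4/13,  4/9 , 3, 6.67,9] 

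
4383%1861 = 661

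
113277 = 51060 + 62217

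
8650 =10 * 865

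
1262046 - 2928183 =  - 1666137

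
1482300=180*8235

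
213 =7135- 6922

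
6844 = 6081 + 763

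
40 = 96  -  56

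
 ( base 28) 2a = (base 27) 2c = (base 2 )1000010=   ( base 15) 46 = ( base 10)66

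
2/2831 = 2/2831=0.00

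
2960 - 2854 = 106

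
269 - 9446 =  - 9177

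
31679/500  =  31679/500 =63.36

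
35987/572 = 62 + 523/572 = 62.91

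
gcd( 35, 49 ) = 7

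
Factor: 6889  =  83^2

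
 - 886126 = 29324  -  915450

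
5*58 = 290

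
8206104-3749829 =4456275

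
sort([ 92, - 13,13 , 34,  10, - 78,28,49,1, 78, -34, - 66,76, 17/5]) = [ - 78,-66,  -  34, - 13,1,17/5,10,13,28,34,49, 76,78,92]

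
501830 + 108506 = 610336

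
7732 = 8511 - 779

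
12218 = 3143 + 9075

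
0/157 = 0 = 0.00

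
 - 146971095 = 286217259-433188354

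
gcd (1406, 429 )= 1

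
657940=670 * 982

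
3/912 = 1/304 = 0.00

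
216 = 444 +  - 228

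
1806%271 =180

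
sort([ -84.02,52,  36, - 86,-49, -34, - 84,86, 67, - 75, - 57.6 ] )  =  [ - 86, - 84.02, - 84, - 75, - 57.6, - 49, - 34,36,52, 67, 86 ]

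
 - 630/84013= - 1 + 83383/84013  =  - 0.01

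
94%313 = 94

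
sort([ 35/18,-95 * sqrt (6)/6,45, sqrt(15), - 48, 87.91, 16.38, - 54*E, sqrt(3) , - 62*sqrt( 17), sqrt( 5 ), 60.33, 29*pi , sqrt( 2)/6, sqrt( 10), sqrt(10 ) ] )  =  [ - 62*sqrt(17), - 54*E,-48, -95*sqrt ( 6)/6,sqrt (2)/6, sqrt ( 3), 35/18, sqrt(5), sqrt(10), sqrt(10), sqrt ( 15 ),16.38,45, 60.33, 87.91, 29 * pi] 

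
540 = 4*135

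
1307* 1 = 1307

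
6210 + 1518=7728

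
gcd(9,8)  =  1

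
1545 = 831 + 714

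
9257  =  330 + 8927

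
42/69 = 14/23 =0.61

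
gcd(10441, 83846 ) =53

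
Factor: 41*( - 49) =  - 7^2*41^1=- 2009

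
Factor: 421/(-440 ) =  - 2^ (-3) * 5^( - 1)* 11^( - 1)*421^1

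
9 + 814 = 823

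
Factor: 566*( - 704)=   - 2^7*11^1*283^1 = - 398464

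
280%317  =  280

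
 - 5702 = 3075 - 8777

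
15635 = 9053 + 6582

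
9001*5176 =46589176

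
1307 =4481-3174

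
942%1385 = 942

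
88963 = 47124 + 41839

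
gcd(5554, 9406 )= 2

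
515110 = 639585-124475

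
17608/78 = 225+29/39= 225.74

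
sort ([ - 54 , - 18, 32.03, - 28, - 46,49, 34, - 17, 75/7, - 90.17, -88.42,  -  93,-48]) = [ -93, - 90.17, - 88.42, - 54, - 48,-46, -28, - 18, - 17 , 75/7, 32.03,34,49 ] 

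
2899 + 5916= 8815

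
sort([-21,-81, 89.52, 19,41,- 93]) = [  -  93,-81, - 21 , 19,41, 89.52]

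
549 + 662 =1211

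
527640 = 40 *13191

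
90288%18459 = 16452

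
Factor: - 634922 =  - 2^1*523^1*607^1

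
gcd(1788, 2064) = 12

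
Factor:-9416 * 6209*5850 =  - 342014072400 = -2^4*3^2*5^2* 7^1*11^1*13^1*107^1 * 887^1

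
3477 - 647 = 2830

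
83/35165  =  83/35165  =  0.00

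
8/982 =4/491 = 0.01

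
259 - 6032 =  -5773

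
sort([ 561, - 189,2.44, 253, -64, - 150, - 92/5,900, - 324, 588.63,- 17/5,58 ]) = [  -  324, - 189, - 150, - 64, - 92/5, - 17/5,2.44,58, 253, 561,588.63, 900]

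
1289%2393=1289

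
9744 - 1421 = 8323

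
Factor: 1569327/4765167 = 3^(-1)  *11^( - 1 )*127^( - 1)*379^ ( - 1 )*523109^1 = 523109/1588389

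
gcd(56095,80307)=1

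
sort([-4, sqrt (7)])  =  [ -4,sqrt( 7) ] 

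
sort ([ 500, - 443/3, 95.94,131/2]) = [ - 443/3,131/2 , 95.94,  500 ]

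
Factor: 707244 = 2^2 * 3^1*58937^1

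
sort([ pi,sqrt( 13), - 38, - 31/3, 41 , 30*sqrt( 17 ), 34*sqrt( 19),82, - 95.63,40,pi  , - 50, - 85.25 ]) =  [ - 95.63, - 85.25, - 50,-38, - 31/3, pi,  pi, sqrt (13), 40,41, 82,  30 * sqrt( 17),  34 * sqrt (19 )] 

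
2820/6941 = 2820/6941 = 0.41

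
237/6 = 79/2 = 39.50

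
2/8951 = 2/8951=0.00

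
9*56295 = 506655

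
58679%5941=5210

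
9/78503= 9/78503=0.00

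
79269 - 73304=5965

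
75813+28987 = 104800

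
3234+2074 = 5308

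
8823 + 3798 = 12621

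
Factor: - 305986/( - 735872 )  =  152993/367936 =2^( - 6)*5749^( - 1) * 152993^1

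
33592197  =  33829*993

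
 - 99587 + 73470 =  - 26117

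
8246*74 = 610204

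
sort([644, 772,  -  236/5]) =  [  -  236/5 , 644, 772]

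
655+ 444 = 1099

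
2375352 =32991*72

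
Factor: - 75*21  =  -3^2*5^2*7^1 = - 1575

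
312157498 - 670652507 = - 358495009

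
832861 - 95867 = 736994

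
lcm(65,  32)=2080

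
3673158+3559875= 7233033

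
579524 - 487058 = 92466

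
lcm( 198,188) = 18612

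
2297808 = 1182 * 1944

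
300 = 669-369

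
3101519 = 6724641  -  3623122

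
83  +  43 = 126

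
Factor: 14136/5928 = 31/13 = 13^( - 1) * 31^1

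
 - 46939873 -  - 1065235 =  - 45874638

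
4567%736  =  151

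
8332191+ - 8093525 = 238666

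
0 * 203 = 0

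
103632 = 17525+86107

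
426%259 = 167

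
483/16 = 483/16 =30.19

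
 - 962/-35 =962/35  =  27.49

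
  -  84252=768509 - 852761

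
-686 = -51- 635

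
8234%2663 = 245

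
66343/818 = 66343/818 =81.10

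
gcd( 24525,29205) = 45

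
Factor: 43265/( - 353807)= - 5^1*17^1*509^1*353807^( - 1)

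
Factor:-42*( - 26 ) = 2^2*3^1 * 7^1 * 13^1 = 1092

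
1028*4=4112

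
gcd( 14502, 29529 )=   3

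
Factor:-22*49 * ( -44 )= 47432 = 2^3  *7^2* 11^2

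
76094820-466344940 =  - 390250120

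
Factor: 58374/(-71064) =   -  23/28 = -2^( - 2)*7^(  -  1 ) * 23^1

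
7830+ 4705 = 12535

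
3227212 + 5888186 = 9115398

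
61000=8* 7625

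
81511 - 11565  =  69946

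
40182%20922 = 19260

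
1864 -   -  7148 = 9012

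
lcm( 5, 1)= 5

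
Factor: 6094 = 2^1*  11^1 * 277^1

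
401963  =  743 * 541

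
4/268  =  1/67 = 0.01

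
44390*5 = 221950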